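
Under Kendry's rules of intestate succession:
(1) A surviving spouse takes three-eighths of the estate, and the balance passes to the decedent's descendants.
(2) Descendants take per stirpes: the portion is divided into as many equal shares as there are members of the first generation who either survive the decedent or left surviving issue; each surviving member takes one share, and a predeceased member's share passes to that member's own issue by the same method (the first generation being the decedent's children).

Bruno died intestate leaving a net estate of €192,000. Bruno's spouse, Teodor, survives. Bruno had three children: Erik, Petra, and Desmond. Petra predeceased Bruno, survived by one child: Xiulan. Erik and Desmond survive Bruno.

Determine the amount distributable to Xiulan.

Xiulan receives €40,000.

Teodor takes three-eighths of €192,000 = €72,000. The remaining €120,000 passes to the descendants.
The descendants' portion (€120,000) is divided into 3 shares of €40,000: Erik and Desmond each take €40,000; Petra's €40,000 share passes to Petra's issue.
Petra's share (€40,000) passes entirely to Xiulan.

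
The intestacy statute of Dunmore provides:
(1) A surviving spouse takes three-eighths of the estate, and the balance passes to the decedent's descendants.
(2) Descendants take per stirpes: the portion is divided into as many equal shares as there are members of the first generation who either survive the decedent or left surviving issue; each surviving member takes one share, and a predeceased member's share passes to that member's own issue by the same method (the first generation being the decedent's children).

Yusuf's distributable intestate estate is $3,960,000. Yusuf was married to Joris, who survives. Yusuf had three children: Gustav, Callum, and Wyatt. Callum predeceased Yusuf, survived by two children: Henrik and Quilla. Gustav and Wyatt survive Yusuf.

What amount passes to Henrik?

Henrik receives $412,500.

Joris takes three-eighths of $3,960,000 = $1,485,000. The remaining $2,475,000 passes to the descendants.
The descendants' portion ($2,475,000) is divided into 3 shares of $825,000: Gustav and Wyatt each take $825,000; Callum's $825,000 share passes to Callum's issue.
Callum's share ($825,000) is divided into 2 shares of $412,500: Henrik and Quilla each take $412,500.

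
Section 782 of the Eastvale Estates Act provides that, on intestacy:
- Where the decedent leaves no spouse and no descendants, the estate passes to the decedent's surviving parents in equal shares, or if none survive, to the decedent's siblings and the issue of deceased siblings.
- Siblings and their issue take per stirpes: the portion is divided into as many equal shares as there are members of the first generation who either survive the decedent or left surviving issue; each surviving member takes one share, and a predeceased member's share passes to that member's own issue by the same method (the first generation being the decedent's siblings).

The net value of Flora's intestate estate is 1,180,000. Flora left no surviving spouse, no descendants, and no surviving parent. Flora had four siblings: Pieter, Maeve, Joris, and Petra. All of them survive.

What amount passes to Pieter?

The entire 1,180,000 passes to the siblings and their issue.
That amount (1,180,000) is divided into 4 shares of 295,000: Pieter, Maeve, Joris, and Petra each take 295,000.

Pieter receives 295,000.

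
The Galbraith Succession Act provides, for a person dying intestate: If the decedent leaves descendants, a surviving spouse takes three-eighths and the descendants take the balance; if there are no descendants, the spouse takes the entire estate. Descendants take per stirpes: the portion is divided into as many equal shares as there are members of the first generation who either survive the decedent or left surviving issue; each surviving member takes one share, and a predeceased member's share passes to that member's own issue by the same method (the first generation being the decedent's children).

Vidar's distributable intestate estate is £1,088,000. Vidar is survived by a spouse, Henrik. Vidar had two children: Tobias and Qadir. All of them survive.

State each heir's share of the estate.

Henrik takes three-eighths of £1,088,000 = £408,000. The remaining £680,000 passes to the descendants.
The descendants' portion (£680,000) is divided into 2 shares of £340,000: Tobias and Qadir each take £340,000.

Henrik: £408,000; Tobias: £340,000; Qadir: £340,000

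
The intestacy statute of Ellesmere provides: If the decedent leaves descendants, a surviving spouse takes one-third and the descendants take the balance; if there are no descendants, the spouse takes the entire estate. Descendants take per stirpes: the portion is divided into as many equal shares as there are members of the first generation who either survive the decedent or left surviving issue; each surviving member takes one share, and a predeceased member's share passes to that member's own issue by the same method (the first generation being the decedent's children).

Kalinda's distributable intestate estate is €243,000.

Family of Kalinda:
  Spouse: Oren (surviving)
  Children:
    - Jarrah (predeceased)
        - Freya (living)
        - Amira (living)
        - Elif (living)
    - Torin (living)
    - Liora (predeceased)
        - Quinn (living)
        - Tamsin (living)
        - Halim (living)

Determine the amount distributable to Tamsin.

Tamsin receives €18,000.

Oren takes one-third of €243,000 = €81,000. The remaining €162,000 passes to the descendants.
The descendants' portion (€162,000) is divided into 3 shares of €54,000: Torin takes €54,000; Jarrah's €54,000 share passes to Jarrah's issue; Liora's €54,000 share passes to Liora's issue.
Jarrah's share (€54,000) is divided into 3 shares of €18,000: Freya, Amira, and Elif each take €18,000.
Liora's share (€54,000) is divided into 3 shares of €18,000: Quinn, Tamsin, and Halim each take €18,000.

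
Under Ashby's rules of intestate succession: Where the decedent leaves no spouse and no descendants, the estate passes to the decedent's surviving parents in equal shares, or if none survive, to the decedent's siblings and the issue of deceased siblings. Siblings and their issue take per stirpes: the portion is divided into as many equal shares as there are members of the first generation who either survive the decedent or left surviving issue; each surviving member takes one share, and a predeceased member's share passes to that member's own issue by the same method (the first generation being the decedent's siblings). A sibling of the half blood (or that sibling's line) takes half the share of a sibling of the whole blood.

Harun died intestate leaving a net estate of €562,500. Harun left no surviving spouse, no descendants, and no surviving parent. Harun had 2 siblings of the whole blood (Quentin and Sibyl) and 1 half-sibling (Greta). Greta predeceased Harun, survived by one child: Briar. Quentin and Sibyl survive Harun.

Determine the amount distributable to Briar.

The entire €562,500 passes to the siblings and their issue.
Counting each half-blood sibling's line as half a unit, there are 5/2 units in €562,500, so one unit is €225,000. Whole-blood lines (Quentin and Sibyl) take €225,000 each; half-blood lines (Greta) take €112,500 each.
Greta's share (€112,500) passes entirely to Briar.

Briar receives €112,500.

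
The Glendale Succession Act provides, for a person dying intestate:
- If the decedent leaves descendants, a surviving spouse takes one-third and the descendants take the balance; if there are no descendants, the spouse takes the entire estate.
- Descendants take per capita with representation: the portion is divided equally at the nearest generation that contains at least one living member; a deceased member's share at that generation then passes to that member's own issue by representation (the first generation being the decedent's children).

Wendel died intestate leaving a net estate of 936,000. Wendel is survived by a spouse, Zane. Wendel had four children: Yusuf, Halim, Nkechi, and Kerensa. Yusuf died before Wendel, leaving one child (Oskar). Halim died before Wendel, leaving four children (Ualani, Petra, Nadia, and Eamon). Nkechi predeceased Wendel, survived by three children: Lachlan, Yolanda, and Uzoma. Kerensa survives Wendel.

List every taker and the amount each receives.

Zane takes one-third of 936,000 = 312,000. The remaining 624,000 passes to the descendants.
The descendants' portion (624,000) is divided into 4 shares of 156,000: Kerensa takes 156,000; Yusuf's 156,000 share passes to Yusuf's issue; Halim's 156,000 share passes to Halim's issue; Nkechi's 156,000 share passes to Nkechi's issue.
Yusuf's share (156,000) passes entirely to Oskar.
Halim's share (156,000) is divided into 4 shares of 39,000: Ualani, Petra, Nadia, and Eamon each take 39,000.
Nkechi's share (156,000) is divided into 3 shares of 52,000: Lachlan, Yolanda, and Uzoma each take 52,000.

Zane: 312,000; Oskar: 156,000; Ualani: 39,000; Petra: 39,000; Nadia: 39,000; Eamon: 39,000; Lachlan: 52,000; Yolanda: 52,000; Uzoma: 52,000; Kerensa: 156,000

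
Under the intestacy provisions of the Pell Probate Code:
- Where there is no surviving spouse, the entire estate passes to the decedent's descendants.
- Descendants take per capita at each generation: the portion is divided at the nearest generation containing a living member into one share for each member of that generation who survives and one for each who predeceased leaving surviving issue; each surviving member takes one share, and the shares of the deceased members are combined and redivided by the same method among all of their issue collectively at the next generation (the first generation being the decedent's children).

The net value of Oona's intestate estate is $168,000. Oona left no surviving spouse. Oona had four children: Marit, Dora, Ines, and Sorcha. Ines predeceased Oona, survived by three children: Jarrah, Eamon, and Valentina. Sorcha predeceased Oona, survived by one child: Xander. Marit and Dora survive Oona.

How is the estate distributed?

Marit: $42,000; Dora: $42,000; Jarrah: $21,000; Eamon: $21,000; Valentina: $21,000; Xander: $21,000

The entire $168,000 passes to the descendants.
That amount ($168,000) is divided at the children's generation into 4 shares of $42,000. Marit and Dora each take $42,000. The 2 shares of the deceased (Ines and Sorcha) are combined into a pool of $84,000.
That pool ($84,000) is divided at the grandchildren's generation equally among Jarrah, Eamon, Valentina, and Xander: $21,000 each.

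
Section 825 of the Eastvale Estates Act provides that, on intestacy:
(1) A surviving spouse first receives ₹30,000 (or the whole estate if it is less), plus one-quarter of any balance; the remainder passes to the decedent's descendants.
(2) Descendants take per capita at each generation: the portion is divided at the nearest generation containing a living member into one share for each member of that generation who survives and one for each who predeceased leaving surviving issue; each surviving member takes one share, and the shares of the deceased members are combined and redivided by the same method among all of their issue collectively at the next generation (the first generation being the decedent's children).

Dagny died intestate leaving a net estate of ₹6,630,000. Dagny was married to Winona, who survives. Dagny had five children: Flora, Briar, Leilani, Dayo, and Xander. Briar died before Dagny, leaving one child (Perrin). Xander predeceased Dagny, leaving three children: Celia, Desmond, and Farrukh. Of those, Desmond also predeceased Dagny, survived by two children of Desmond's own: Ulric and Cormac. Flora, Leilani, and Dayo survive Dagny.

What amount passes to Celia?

Celia receives ₹495,000.

Winona first takes ₹30,000, leaving a balance of ₹6,600,000. Winona then takes one-quarter of the balance (₹1,650,000), for a total of ₹1,680,000. The remaining ₹4,950,000 passes to the descendants.
The descendants' portion (₹4,950,000) is divided at the children's generation into 5 shares of ₹990,000. Flora, Leilani, and Dayo each take ₹990,000. The 2 shares of the deceased (Briar and Xander) are combined into a pool of ₹1,980,000.
That pool (₹1,980,000) is divided at the grandchildren's generation into 4 shares of ₹495,000. Perrin, Celia, and Farrukh each take ₹495,000. The remaining share for the deceased Desmond (₹495,000) is carried to the next generation.
That pool (₹495,000) is divided at the great-grandchildren's generation equally among Ulric and Cormac: ₹247,500 each.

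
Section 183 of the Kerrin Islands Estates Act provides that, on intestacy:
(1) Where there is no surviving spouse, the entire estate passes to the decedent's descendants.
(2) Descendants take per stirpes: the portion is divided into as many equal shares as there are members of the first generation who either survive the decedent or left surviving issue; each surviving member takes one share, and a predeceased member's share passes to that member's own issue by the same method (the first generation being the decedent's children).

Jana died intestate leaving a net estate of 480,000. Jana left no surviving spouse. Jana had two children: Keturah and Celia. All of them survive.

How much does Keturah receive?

The entire 480,000 passes to the descendants.
That amount (480,000) is divided into 2 shares of 240,000: Keturah and Celia each take 240,000.

Keturah receives 240,000.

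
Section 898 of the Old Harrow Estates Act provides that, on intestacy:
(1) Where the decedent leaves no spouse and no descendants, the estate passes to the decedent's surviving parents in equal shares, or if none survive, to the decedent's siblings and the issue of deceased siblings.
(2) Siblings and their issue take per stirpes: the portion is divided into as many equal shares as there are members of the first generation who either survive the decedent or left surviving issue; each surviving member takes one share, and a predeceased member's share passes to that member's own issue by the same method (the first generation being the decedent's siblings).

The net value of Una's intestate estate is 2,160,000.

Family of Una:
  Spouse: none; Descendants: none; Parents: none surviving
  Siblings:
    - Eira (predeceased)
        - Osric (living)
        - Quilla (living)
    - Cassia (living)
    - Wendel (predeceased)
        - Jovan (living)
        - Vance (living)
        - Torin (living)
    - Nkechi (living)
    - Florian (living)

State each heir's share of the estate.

The entire 2,160,000 passes to the siblings and their issue.
That amount (2,160,000) is divided into 5 shares of 432,000: Cassia, Nkechi, and Florian each take 432,000; Eira's 432,000 share passes to Eira's issue; Wendel's 432,000 share passes to Wendel's issue.
Eira's share (432,000) is divided into 2 shares of 216,000: Osric and Quilla each take 216,000.
Wendel's share (432,000) is divided into 3 shares of 144,000: Jovan, Vance, and Torin each take 144,000.

Osric: 216,000; Quilla: 216,000; Cassia: 432,000; Jovan: 144,000; Vance: 144,000; Torin: 144,000; Nkechi: 432,000; Florian: 432,000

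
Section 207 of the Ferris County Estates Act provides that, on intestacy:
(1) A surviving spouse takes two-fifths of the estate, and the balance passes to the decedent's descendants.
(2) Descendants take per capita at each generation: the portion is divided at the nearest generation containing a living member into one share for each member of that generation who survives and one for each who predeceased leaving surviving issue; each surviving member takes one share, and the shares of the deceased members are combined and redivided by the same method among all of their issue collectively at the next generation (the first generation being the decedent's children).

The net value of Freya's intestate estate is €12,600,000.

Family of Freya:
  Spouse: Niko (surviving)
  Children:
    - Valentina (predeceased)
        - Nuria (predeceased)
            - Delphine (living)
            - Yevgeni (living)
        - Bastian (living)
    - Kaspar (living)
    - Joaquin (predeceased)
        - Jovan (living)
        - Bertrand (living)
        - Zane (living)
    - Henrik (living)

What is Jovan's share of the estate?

Jovan receives €756,000.

Niko takes two-fifths of €12,600,000 = €5,040,000. The remaining €7,560,000 passes to the descendants.
The descendants' portion (€7,560,000) is divided at the children's generation into 4 shares of €1,890,000. Kaspar and Henrik each take €1,890,000. The 2 shares of the deceased (Valentina and Joaquin) are combined into a pool of €3,780,000.
That pool (€3,780,000) is divided at the grandchildren's generation into 5 shares of €756,000. Bastian, Jovan, Bertrand, and Zane each take €756,000. The remaining share for the deceased Nuria (€756,000) is carried to the next generation.
That pool (€756,000) is divided at the great-grandchildren's generation equally among Delphine and Yevgeni: €378,000 each.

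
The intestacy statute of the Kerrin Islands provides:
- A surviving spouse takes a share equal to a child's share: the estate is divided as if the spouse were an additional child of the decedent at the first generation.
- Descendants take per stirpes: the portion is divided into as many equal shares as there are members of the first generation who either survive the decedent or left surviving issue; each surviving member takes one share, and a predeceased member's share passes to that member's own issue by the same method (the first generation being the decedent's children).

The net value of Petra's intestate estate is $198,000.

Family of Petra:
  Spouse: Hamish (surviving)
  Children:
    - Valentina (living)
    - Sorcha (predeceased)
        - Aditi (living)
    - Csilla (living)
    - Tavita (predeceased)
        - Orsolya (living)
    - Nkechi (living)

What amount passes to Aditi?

Aditi receives $33,000.

The spouse counts as an additional share at the children's level, so there are 6 primary shares of $33,000. Hamish takes one such share ($33,000).
The children's combined portion ($165,000) is divided into 5 shares of $33,000: Valentina, Csilla, and Nkechi each take $33,000; Sorcha's $33,000 share passes to Sorcha's issue; Tavita's $33,000 share passes to Tavita's issue.
Sorcha's share ($33,000) passes entirely to Aditi.
Tavita's share ($33,000) passes entirely to Orsolya.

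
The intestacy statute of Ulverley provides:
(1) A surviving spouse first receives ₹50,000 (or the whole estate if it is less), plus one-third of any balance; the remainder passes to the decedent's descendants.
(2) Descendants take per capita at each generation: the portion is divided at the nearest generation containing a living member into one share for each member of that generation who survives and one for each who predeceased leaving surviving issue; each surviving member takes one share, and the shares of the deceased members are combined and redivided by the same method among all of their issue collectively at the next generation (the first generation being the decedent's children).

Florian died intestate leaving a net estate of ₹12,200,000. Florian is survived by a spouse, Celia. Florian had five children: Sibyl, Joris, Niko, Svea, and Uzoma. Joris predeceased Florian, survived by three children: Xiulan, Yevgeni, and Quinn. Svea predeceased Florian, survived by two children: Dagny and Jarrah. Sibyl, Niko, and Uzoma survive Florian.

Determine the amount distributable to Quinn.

Quinn receives ₹648,000.

Celia first takes ₹50,000, leaving a balance of ₹12,150,000. Celia then takes one-third of the balance (₹4,050,000), for a total of ₹4,100,000. The remaining ₹8,100,000 passes to the descendants.
The descendants' portion (₹8,100,000) is divided at the children's generation into 5 shares of ₹1,620,000. Sibyl, Niko, and Uzoma each take ₹1,620,000. The 2 shares of the deceased (Joris and Svea) are combined into a pool of ₹3,240,000.
That pool (₹3,240,000) is divided at the grandchildren's generation equally among Xiulan, Yevgeni, Quinn, Dagny, and Jarrah: ₹648,000 each.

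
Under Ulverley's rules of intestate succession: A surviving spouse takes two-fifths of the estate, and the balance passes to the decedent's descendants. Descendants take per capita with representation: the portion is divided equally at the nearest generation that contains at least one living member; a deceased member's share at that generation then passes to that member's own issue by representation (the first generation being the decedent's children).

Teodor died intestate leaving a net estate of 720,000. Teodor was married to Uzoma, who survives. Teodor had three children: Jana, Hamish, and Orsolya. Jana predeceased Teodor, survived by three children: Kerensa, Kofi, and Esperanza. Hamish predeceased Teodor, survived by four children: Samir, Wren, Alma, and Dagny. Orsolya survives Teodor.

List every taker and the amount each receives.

Uzoma takes two-fifths of 720,000 = 288,000. The remaining 432,000 passes to the descendants.
The descendants' portion (432,000) is divided into 3 shares of 144,000: Orsolya takes 144,000; Jana's 144,000 share passes to Jana's issue; Hamish's 144,000 share passes to Hamish's issue.
Jana's share (144,000) is divided into 3 shares of 48,000: Kerensa, Kofi, and Esperanza each take 48,000.
Hamish's share (144,000) is divided into 4 shares of 36,000: Samir, Wren, Alma, and Dagny each take 36,000.

Uzoma: 288,000; Kerensa: 48,000; Kofi: 48,000; Esperanza: 48,000; Samir: 36,000; Wren: 36,000; Alma: 36,000; Dagny: 36,000; Orsolya: 144,000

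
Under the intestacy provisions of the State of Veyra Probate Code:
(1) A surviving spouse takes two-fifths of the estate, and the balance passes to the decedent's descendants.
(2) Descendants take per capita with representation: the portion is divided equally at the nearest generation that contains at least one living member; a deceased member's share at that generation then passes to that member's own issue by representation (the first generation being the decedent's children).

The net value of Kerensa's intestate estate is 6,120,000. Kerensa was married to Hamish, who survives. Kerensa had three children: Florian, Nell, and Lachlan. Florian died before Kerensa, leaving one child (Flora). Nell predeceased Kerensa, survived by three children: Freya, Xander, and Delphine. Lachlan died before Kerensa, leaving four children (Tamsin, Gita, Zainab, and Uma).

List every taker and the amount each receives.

Hamish: 2,448,000; Flora: 459,000; Freya: 459,000; Xander: 459,000; Delphine: 459,000; Tamsin: 459,000; Gita: 459,000; Zainab: 459,000; Uma: 459,000

Hamish takes two-fifths of 6,120,000 = 2,448,000. The remaining 3,672,000 passes to the descendants.
No child survives, so the initial division is made at the grandchildren's generation.
The descendants' portion (3,672,000) is divided into 8 shares of 459,000: Flora, Freya, Xander, Delphine, Tamsin, Gita, Zainab, and Uma each take 459,000.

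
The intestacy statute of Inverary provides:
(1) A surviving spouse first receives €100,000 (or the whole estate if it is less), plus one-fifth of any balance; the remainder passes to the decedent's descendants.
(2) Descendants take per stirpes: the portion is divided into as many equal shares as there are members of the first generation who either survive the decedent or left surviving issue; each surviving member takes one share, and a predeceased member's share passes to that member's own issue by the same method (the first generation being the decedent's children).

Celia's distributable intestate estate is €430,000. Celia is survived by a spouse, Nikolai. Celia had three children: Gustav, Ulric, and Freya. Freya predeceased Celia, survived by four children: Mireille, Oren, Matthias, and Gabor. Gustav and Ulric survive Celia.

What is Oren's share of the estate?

Nikolai first takes €100,000, leaving a balance of €330,000. Nikolai then takes one-fifth of the balance (€66,000), for a total of €166,000. The remaining €264,000 passes to the descendants.
The descendants' portion (€264,000) is divided into 3 shares of €88,000: Gustav and Ulric each take €88,000; Freya's €88,000 share passes to Freya's issue.
Freya's share (€88,000) is divided into 4 shares of €22,000: Mireille, Oren, Matthias, and Gabor each take €22,000.

Oren receives €22,000.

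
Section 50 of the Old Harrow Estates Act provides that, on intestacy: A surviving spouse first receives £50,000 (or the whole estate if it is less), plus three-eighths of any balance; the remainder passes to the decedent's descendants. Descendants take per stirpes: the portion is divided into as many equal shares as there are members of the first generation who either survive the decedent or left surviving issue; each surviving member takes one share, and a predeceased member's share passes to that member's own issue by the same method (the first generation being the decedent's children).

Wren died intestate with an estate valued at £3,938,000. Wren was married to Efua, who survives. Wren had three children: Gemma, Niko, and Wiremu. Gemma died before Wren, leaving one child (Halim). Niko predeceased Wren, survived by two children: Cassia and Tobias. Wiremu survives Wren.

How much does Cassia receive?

Cassia receives £405,000.

Efua first takes £50,000, leaving a balance of £3,888,000. Efua then takes three-eighths of the balance (£1,458,000), for a total of £1,508,000. The remaining £2,430,000 passes to the descendants.
The descendants' portion (£2,430,000) is divided into 3 shares of £810,000: Wiremu takes £810,000; Gemma's £810,000 share passes to Gemma's issue; Niko's £810,000 share passes to Niko's issue.
Gemma's share (£810,000) passes entirely to Halim.
Niko's share (£810,000) is divided into 2 shares of £405,000: Cassia and Tobias each take £405,000.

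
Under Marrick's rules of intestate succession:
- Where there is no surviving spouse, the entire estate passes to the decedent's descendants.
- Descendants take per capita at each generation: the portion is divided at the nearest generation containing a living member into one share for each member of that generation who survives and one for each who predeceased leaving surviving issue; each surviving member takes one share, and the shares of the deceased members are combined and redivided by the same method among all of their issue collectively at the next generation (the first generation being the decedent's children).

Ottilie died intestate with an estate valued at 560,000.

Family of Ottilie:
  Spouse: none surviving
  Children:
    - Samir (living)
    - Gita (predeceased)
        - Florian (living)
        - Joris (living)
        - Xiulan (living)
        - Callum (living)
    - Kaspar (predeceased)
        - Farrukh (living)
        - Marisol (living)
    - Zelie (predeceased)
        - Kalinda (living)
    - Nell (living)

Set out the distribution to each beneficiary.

The entire 560,000 passes to the descendants.
That amount (560,000) is divided at the children's generation into 5 shares of 112,000. Samir and Nell each take 112,000. The 3 shares of the deceased (Gita, Kaspar, and Zelie) are combined into a pool of 336,000.
That pool (336,000) is divided at the grandchildren's generation equally among Florian, Joris, Xiulan, Callum, Farrukh, Marisol, and Kalinda: 48,000 each.

Samir: 112,000; Florian: 48,000; Joris: 48,000; Xiulan: 48,000; Callum: 48,000; Farrukh: 48,000; Marisol: 48,000; Kalinda: 48,000; Nell: 112,000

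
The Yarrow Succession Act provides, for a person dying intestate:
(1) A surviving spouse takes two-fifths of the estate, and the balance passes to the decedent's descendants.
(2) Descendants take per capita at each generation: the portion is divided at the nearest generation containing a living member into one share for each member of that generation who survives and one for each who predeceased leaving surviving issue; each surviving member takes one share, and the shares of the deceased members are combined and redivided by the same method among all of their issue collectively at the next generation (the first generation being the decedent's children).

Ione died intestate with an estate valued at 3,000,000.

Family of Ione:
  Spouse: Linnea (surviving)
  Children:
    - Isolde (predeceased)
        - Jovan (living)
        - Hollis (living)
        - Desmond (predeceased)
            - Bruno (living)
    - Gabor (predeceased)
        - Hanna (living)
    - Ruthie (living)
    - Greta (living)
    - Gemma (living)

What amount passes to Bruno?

Linnea takes two-fifths of 3,000,000 = 1,200,000. The remaining 1,800,000 passes to the descendants.
The descendants' portion (1,800,000) is divided at the children's generation into 5 shares of 360,000. Ruthie, Greta, and Gemma each take 360,000. The 2 shares of the deceased (Isolde and Gabor) are combined into a pool of 720,000.
That pool (720,000) is divided at the grandchildren's generation into 4 shares of 180,000. Jovan, Hollis, and Hanna each take 180,000. The remaining share for the deceased Desmond (180,000) is carried to the next generation.
That pool (180,000) passes entirely to Bruno, the sole taker at the great-grandchildren's generation.

Bruno receives 180,000.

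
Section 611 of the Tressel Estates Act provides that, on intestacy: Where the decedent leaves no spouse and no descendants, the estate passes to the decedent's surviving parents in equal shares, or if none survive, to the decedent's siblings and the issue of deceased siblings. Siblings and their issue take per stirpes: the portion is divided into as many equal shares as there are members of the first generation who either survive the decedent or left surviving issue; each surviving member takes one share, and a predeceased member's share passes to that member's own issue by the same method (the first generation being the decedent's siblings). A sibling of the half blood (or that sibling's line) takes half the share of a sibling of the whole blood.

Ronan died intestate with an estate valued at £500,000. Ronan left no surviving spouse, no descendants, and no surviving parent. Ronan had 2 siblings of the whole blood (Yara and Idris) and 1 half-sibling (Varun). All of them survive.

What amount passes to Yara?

The entire £500,000 passes to the siblings and their issue.
Counting each half-blood sibling's line as half a unit, there are 5/2 units in £500,000, so one unit is £200,000. Whole-blood lines (Yara and Idris) take £200,000 each; half-blood lines (Varun) take £100,000 each.

Yara receives £200,000.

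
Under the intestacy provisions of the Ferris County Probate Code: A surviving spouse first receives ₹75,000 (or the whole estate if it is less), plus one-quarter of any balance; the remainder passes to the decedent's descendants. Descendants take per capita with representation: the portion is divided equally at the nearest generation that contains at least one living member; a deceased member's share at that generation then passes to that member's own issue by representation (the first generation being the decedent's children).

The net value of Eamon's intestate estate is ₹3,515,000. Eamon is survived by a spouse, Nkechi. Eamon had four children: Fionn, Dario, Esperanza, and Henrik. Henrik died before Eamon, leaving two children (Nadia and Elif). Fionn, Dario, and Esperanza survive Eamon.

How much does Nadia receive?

Nkechi first takes ₹75,000, leaving a balance of ₹3,440,000. Nkechi then takes one-quarter of the balance (₹860,000), for a total of ₹935,000. The remaining ₹2,580,000 passes to the descendants.
The descendants' portion (₹2,580,000) is divided into 4 shares of ₹645,000: Fionn, Dario, and Esperanza each take ₹645,000; Henrik's ₹645,000 share passes to Henrik's issue.
Henrik's share (₹645,000) is divided into 2 shares of ₹322,500: Nadia and Elif each take ₹322,500.

Nadia receives ₹322,500.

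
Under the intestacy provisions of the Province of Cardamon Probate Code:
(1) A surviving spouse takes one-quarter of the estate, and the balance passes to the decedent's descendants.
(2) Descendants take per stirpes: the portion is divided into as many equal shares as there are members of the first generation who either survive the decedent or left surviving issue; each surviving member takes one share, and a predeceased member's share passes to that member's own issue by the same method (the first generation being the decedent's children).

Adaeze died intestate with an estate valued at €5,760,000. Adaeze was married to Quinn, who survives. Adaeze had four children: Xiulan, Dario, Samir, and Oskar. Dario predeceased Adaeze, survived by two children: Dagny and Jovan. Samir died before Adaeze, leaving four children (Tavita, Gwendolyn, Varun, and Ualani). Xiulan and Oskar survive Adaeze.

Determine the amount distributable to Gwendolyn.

Quinn takes one-quarter of €5,760,000 = €1,440,000. The remaining €4,320,000 passes to the descendants.
The descendants' portion (€4,320,000) is divided into 4 shares of €1,080,000: Xiulan and Oskar each take €1,080,000; Dario's €1,080,000 share passes to Dario's issue; Samir's €1,080,000 share passes to Samir's issue.
Dario's share (€1,080,000) is divided into 2 shares of €540,000: Dagny and Jovan each take €540,000.
Samir's share (€1,080,000) is divided into 4 shares of €270,000: Tavita, Gwendolyn, Varun, and Ualani each take €270,000.

Gwendolyn receives €270,000.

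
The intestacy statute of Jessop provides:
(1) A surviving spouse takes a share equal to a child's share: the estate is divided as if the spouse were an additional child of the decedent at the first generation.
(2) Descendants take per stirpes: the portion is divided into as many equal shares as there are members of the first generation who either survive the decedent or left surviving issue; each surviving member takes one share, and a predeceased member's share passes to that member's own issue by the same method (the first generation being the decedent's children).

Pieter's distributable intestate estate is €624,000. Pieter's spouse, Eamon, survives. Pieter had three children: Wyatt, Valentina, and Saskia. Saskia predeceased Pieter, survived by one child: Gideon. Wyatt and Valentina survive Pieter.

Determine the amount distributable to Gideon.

The spouse counts as an additional share at the children's level, so there are 4 primary shares of €156,000. Eamon takes one such share (€156,000).
The children's combined portion (€468,000) is divided into 3 shares of €156,000: Wyatt and Valentina each take €156,000; Saskia's €156,000 share passes to Saskia's issue.
Saskia's share (€156,000) passes entirely to Gideon.

Gideon receives €156,000.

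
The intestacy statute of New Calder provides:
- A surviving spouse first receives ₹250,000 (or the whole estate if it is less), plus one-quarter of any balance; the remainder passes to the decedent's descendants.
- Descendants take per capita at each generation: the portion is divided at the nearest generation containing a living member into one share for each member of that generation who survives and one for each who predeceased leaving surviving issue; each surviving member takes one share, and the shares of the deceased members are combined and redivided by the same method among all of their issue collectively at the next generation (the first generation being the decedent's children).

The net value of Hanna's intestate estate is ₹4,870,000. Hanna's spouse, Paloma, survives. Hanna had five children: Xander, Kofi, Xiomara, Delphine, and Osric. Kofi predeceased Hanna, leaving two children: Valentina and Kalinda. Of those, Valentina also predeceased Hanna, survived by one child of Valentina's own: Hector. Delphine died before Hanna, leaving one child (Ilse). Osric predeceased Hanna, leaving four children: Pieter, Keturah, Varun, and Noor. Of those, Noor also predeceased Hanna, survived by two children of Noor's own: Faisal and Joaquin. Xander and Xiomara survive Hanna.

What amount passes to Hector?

Paloma first takes ₹250,000, leaving a balance of ₹4,620,000. Paloma then takes one-quarter of the balance (₹1,155,000), for a total of ₹1,405,000. The remaining ₹3,465,000 passes to the descendants.
The descendants' portion (₹3,465,000) is divided at the children's generation into 5 shares of ₹693,000. Xander and Xiomara each take ₹693,000. The 3 shares of the deceased (Kofi, Delphine, and Osric) are combined into a pool of ₹2,079,000.
That pool (₹2,079,000) is divided at the grandchildren's generation into 7 shares of ₹297,000. Kalinda, Ilse, Pieter, Keturah, and Varun each take ₹297,000. The 2 shares of the deceased (Valentina and Noor) are combined into a pool of ₹594,000.
That pool (₹594,000) is divided at the great-grandchildren's generation equally among Hector, Faisal, and Joaquin: ₹198,000 each.

Hector receives ₹198,000.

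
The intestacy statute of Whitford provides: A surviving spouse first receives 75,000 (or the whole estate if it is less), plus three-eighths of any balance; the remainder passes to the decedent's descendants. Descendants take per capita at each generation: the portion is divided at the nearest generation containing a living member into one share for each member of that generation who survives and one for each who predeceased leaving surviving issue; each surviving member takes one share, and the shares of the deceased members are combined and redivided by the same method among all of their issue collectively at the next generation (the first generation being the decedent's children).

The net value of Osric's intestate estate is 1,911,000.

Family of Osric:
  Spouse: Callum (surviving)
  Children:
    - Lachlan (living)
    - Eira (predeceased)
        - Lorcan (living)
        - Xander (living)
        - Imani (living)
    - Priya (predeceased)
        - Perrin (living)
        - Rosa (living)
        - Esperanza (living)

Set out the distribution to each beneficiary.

Callum: 763,500; Lachlan: 382,500; Lorcan: 127,500; Xander: 127,500; Imani: 127,500; Perrin: 127,500; Rosa: 127,500; Esperanza: 127,500

Callum first takes 75,000, leaving a balance of 1,836,000. Callum then takes three-eighths of the balance (688,500), for a total of 763,500. The remaining 1,147,500 passes to the descendants.
The descendants' portion (1,147,500) is divided at the children's generation into 3 shares of 382,500. Lachlan takes 382,500. The 2 shares of the deceased (Eira and Priya) are combined into a pool of 765,000.
That pool (765,000) is divided at the grandchildren's generation equally among Lorcan, Xander, Imani, Perrin, Rosa, and Esperanza: 127,500 each.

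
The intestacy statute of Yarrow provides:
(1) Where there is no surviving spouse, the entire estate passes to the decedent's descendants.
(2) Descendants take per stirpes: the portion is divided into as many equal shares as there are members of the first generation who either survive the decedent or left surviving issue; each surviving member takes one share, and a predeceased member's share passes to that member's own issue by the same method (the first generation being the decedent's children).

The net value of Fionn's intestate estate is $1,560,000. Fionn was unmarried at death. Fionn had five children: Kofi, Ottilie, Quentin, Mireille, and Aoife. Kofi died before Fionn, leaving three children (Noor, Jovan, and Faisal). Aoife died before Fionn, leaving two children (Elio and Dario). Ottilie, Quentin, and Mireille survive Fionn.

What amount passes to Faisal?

Faisal receives $104,000.

The entire $1,560,000 passes to the descendants.
That amount ($1,560,000) is divided into 5 shares of $312,000: Ottilie, Quentin, and Mireille each take $312,000; Kofi's $312,000 share passes to Kofi's issue; Aoife's $312,000 share passes to Aoife's issue.
Kofi's share ($312,000) is divided into 3 shares of $104,000: Noor, Jovan, and Faisal each take $104,000.
Aoife's share ($312,000) is divided into 2 shares of $156,000: Elio and Dario each take $156,000.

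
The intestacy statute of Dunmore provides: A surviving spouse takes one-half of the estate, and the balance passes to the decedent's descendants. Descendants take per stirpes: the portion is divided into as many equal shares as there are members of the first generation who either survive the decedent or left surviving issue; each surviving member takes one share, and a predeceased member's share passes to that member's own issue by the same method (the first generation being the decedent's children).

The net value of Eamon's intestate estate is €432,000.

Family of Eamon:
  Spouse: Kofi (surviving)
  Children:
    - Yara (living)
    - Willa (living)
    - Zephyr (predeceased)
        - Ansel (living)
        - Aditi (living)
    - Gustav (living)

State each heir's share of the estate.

Kofi takes one-half of €432,000 = €216,000. The remaining €216,000 passes to the descendants.
The descendants' portion (€216,000) is divided into 4 shares of €54,000: Yara, Willa, and Gustav each take €54,000; Zephyr's €54,000 share passes to Zephyr's issue.
Zephyr's share (€54,000) is divided into 2 shares of €27,000: Ansel and Aditi each take €27,000.

Kofi: €216,000; Yara: €54,000; Willa: €54,000; Ansel: €27,000; Aditi: €27,000; Gustav: €54,000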